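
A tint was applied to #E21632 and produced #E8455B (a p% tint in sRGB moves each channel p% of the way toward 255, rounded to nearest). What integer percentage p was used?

#E21632 is rgb(226, 22, 50); #E8455B is rgb(232, 69, 91).
On the G channel (widest range): 69 ≈ 22 + (p/100)(255 − 22), so p ≈ 100×(69 − 22)/(255 − 22) = 4700/233 = 20.17.
p = 20 reproduces all three channels after rounding.

20%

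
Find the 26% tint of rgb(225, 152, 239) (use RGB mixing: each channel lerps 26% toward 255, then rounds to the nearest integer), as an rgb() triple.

rgb(233, 179, 243)

Lerp each channel 26% toward 255:
  R: 225 + 0.26×(255−225) = 225 + 7.8 = 232.8 → 233
  G: 152 + 26.78 = 178.78 → 179
  B: 239 + 0.26×(255−239) = 239 + 4.16 = 243.16 → 243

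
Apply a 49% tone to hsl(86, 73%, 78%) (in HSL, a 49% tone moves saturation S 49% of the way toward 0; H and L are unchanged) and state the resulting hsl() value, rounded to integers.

hsl(86, 37%, 78%)

S moves 49% from 73 toward 0: 73 − 35.77 = 37.23 → 37.
H and L are unchanged.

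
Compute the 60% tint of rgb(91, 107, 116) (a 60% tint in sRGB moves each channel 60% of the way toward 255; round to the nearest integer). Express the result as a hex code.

Lerp each channel 60% toward 255:
  R: 91 + 0.6×(255−91) = 91 + 98.4 = 189.4 → 189
  G: 107 + 0.6×(255−107) = 107 + 88.8 = 195.8 → 196
  B: 116 + 0.6×(255−116) = 116 + 83.4 = 199.4 → 199
rgb(189, 196, 199) = #BDC4C7.

#BDC4C7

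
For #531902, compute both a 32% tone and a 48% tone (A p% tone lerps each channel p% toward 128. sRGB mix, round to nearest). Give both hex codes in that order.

#613A2A, #694A3E

#531902 is rgb(83, 25, 2).
32% tone:
  R: 83 + 0.32×(128−83) = 83 + 14.4 = 97.4 → 97
  G: 25 + 0.32×(128−25) = 25 + 32.96 = 57.96 → 58
  B: 2 + 0.32×(128−2) = 2 + 40.32 = 42.32 → 42
  → #613A2A
48% tone:
  R: 83 + 21.6 = 104.6 → 105
  G: 25 + 49.44 = 74.44 → 74
  B: 2 + 60.48 = 62.48 → 62
  → #694A3E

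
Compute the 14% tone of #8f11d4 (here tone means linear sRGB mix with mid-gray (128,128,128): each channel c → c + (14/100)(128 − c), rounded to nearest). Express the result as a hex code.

#8d21c8

#8f11d4 is rgb(143, 17, 212).
Per channel, c → c + 0.14(128 − c):
  R: 143 − 2.1 = 140.9 → 141
  G: 17 + 0.14×(128−17) = 17 + 15.54 = 32.54 → 33
  B: 212 + 0.14×(128−212) = 212 − 11.76 = 200.24 → 200
rgb(141, 33, 200) = #8d21c8.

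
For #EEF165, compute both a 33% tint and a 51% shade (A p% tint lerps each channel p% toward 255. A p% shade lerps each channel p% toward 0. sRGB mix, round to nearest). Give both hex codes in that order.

#F4F698, #757631

#EEF165 is rgb(238, 241, 101).
33% tint:
  R: 238 + 0.33×(255−238) = 238 + 5.61 = 243.61 → 244
  G: 241 + 4.62 = 245.62 → 246
  B: 101 + 50.82 = 151.82 → 152
  → #F4F698
51% shade:
  R: 238 + 0.51×(0−238) = 238 − 121.38 = 116.62 → 117
  G: 241 + 0.51×(0−241) = 241 − 122.91 = 118.09 → 118
  B: 101 + 0.51×(0−101) = 101 − 51.51 = 49.49 → 49
  → #757631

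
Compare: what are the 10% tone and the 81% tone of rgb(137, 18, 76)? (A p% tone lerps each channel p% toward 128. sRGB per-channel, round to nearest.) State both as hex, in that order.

#881D51, #826B76

10% tone:
  R: 137 + 0.1×(128−137) = 137 − 0.9 = 136.1 → 136
  G: 18 + 11 = 29 → 29
  B: 76 + 5.2 = 81.2 → 81
  → #881D51
81% tone:
  R: 137 + 0.81×(128−137) = 137 − 7.29 = 129.71 → 130
  G: 18 + 89.1 = 107.1 → 107
  B: 76 + 42.12 = 118.12 → 118
  → #826B76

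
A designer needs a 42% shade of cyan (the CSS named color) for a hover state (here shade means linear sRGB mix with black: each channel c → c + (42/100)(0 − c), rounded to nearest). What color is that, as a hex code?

#009494

CSS cyan is rgb(0, 255, 255).
Per channel, c → c + 0.42(0 − c):
  R: 0 + 0 = 0 → 0
  G: 255 − 107.1 = 147.9 → 148
  B: 255 + 0.42×(0−255) = 255 − 107.1 = 147.9 → 148
rgb(0, 148, 148) = #009494.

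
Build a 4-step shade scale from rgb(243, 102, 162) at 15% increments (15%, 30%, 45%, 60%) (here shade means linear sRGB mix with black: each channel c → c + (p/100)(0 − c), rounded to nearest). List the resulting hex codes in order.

15%: (243 − 36.45 = 206.55→207, 102 − 15.3 = 86.7→87, 162 − 24.3 = 137.7→138) → #CF578A
30%: (243 − 72.9 = 170.1→170, 102 − 30.6 = 71.4→71, 162 − 48.6 = 113.4→113) → #AA4771
45%: (243 − 109.35 = 133.65→134, 102 − 45.9 = 56.1→56, 162 − 72.9 = 89.1→89) → #863859
60%: (243 − 145.8 = 97.2→97, 102 − 61.2 = 40.8→41, 162 − 97.2 = 64.8→65) → #612941

#CF578A, #AA4771, #863859, #612941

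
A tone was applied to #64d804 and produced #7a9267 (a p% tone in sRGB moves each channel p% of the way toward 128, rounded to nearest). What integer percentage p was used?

#64d804 is rgb(100, 216, 4); #7a9267 is rgb(122, 146, 103).
On the B channel (widest range): 103 ≈ 4 + (p/100)(128 − 4), so p ≈ 100×(103 − 4)/(128 − 4) = 9900/124 = 79.84.
p = 80 reproduces all three channels after rounding.

80%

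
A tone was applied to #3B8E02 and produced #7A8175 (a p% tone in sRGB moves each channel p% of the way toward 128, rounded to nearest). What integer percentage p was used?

91%

#3B8E02 is rgb(59, 142, 2); #7A8175 is rgb(122, 129, 117).
On the B channel (widest range): 117 ≈ 2 + (p/100)(128 − 2), so p ≈ 100×(117 − 2)/(128 − 2) = 11500/126 = 91.27.
p = 91 reproduces all three channels after rounding.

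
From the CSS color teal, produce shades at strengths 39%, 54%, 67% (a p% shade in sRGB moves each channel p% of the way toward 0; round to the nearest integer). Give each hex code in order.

#004E4E, #003B3B, #002A2A

CSS teal is rgb(0, 128, 128).
39%: (0→0, 128 − 49.92 = 78.08→78, 128 − 49.92 = 78.08→78) → #004E4E
54%: (0→0, 128 − 69.12 = 58.88→59, 128 − 69.12 = 58.88→59) → #003B3B
67%: (0→0, 128 − 85.76 = 42.24→42, 128 − 85.76 = 42.24→42) → #002A2A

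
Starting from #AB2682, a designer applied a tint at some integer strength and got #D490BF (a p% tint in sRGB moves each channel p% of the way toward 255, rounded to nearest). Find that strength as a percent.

49%

#AB2682 is rgb(171, 38, 130); #D490BF is rgb(212, 144, 191).
On the G channel (widest range): 144 ≈ 38 + (p/100)(255 − 38), so p ≈ 100×(144 − 38)/(255 − 38) = 10600/217 = 48.85.
p = 49 reproduces all three channels after rounding.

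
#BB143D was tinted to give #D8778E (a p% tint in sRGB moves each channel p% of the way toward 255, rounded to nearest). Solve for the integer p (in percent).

42%

#BB143D is rgb(187, 20, 61); #D8778E is rgb(216, 119, 142).
On the G channel (widest range): 119 ≈ 20 + (p/100)(255 − 20), so p ≈ 100×(119 − 20)/(255 − 20) = 9900/235 = 42.13.
p = 42 reproduces all three channels after rounding.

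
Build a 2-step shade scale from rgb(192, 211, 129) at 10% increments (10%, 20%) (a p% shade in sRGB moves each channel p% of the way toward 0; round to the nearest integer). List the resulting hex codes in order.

#ADBE74, #9AA967

10%: (192 − 19.2 = 172.8→173, 211 − 21.1 = 189.9→190, 129 − 12.9 = 116.1→116) → #ADBE74
20%: (192 − 38.4 = 153.6→154, 211 − 42.2 = 168.8→169, 129 − 25.8 = 103.2→103) → #9AA967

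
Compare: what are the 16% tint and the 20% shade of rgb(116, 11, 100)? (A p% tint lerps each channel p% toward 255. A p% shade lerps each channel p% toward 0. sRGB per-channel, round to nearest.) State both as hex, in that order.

16% tint:
  R: 116 + 0.16×(255−116) = 116 + 22.24 = 138.24 → 138
  G: 11 + 0.16×(255−11) = 11 + 39.04 = 50.04 → 50
  B: 100 + 0.16×(255−100) = 100 + 24.8 = 124.8 → 125
  → #8A327D
20% shade:
  R: 116 + 0.2×(0−116) = 116 − 23.2 = 92.8 → 93
  G: 11 − 2.2 = 8.8 → 9
  B: 100 + 0.2×(0−100) = 100 − 20 = 80 → 80
  → #5D0950

#8A327D, #5D0950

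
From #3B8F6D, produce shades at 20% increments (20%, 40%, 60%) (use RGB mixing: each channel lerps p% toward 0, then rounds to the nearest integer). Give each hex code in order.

#2F7257, #235641, #18392C

#3B8F6D is rgb(59, 143, 109).
20%: (59 − 11.8 = 47.2→47, 143 − 28.6 = 114.4→114, 109 − 21.8 = 87.2→87) → #2F7257
40%: (59 − 23.6 = 35.4→35, 143 − 57.2 = 85.8→86, 109 − 43.6 = 65.4→65) → #235641
60%: (59 − 35.4 = 23.6→24, 143 − 85.8 = 57.2→57, 109 − 65.4 = 43.6→44) → #18392C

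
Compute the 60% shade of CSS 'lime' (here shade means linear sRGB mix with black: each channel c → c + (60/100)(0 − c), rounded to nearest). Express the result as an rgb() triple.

rgb(0, 102, 0)

CSS lime is rgb(0, 255, 0).
A 60% shade moves each channel 60% toward 0:
  R: 0 + 0.6×(0−0) = 0 + 0 = 0 → 0
  G: 255 − 153 = 102 → 102
  B: 0 + 0.6×(0−0) = 0 + 0 = 0 → 0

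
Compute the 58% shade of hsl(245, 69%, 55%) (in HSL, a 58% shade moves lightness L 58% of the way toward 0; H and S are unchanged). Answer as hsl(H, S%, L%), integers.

L moves 58% from 55 toward 0: 55 − 31.9 = 23.1 → 23.
H and S are unchanged.

hsl(245, 69%, 23%)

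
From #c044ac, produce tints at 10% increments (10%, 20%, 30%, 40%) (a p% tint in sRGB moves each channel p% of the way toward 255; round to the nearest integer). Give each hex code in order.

#c044ac is rgb(192, 68, 172).
10%: (192 + 6.3 = 198.3→198, 68 + 18.7 = 86.7→87, 172 + 8.3 = 180.3→180) → #c657b4
20%: (192 + 12.6 = 204.6→205, 68 + 37.4 = 105.4→105, 172 + 16.6 = 188.6→189) → #cd69bd
30%: (192 + 18.9 = 210.9→211, 68 + 56.1 = 124.1→124, 172 + 24.9 = 196.9→197) → #d37cc5
40%: (192 + 25.2 = 217.2→217, 68 + 74.8 = 142.8→143, 172 + 33.2 = 205.2→205) → #d98fcd

#c657b4, #cd69bd, #d37cc5, #d98fcd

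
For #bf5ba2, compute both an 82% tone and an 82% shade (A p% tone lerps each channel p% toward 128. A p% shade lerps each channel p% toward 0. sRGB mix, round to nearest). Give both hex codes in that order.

#8b7986, #22101d

#bf5ba2 is rgb(191, 91, 162).
82% tone:
  R: 191 + 0.82×(128−191) = 191 − 51.66 = 139.34 → 139
  G: 91 + 30.34 = 121.34 → 121
  B: 162 − 27.88 = 134.12 → 134
  → #8b7986
82% shade:
  R: 191 − 156.62 = 34.38 → 34
  G: 91 + 0.82×(0−91) = 91 − 74.62 = 16.38 → 16
  B: 162 − 132.84 = 29.16 → 29
  → #22101d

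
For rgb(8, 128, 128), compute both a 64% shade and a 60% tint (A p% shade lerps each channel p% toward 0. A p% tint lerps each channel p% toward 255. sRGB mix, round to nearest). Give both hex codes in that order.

64% shade:
  R: 8 + 0.64×(0−8) = 8 − 5.12 = 2.88 → 3
  G: 128 + 0.64×(0−128) = 128 − 81.92 = 46.08 → 46
  B: 128 + 0.64×(0−128) = 128 − 81.92 = 46.08 → 46
  → #032e2e
60% tint:
  R: 8 + 148.2 = 156.2 → 156
  G: 128 + 0.6×(255−128) = 128 + 76.2 = 204.2 → 204
  B: 128 + 0.6×(255−128) = 128 + 76.2 = 204.2 → 204
  → #9ccccc

#032e2e, #9ccccc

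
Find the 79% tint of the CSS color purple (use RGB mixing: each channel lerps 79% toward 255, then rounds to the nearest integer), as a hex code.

CSS purple is rgb(128, 0, 128).
Lerp each channel 79% toward 255:
  R: 128 + 0.79×(255−128) = 128 + 100.33 = 228.33 → 228
  G: 0 + 201.45 = 201.45 → 201
  B: 128 + 0.79×(255−128) = 128 + 100.33 = 228.33 → 228
rgb(228, 201, 228) = #e4c9e4.

#e4c9e4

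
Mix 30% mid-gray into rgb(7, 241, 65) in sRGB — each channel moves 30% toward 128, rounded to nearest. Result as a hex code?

A 30% tone moves each channel 30% toward 128:
  R: 7 + 0.3×(128−7) = 7 + 36.3 = 43.3 → 43
  G: 241 + 0.3×(128−241) = 241 − 33.9 = 207.1 → 207
  B: 65 + 18.9 = 83.9 → 84
rgb(43, 207, 84) = #2BCF54.

#2BCF54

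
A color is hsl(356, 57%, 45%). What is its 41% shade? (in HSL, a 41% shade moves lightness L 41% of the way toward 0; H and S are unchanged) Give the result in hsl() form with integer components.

L moves 41% from 45 toward 0: 45 − 18.45 = 26.55 → 27.
H and S are unchanged.

hsl(356, 57%, 27%)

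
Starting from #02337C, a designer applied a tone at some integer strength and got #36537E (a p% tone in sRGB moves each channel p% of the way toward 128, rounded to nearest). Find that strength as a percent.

41%

#02337C is rgb(2, 51, 124); #36537E is rgb(54, 83, 126).
On the R channel (widest range): 54 ≈ 2 + (p/100)(128 − 2), so p ≈ 100×(54 − 2)/(128 − 2) = 5200/126 = 41.27.
p = 41 reproduces all three channels after rounding.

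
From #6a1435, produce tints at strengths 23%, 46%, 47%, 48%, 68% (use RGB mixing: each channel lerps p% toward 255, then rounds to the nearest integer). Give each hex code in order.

#8c4a63, #af8092, #b08294, #b28596, #cfb4be

#6a1435 is rgb(106, 20, 53).
23%: (106 + 34.27 = 140.27→140, 20 + 54.05 = 74.05→74, 53 + 46.46 = 99.46→99) → #8c4a63
46%: (106 + 68.54 = 174.54→175, 20 + 108.1 = 128.1→128, 53 + 92.92 = 145.92→146) → #af8092
47%: (106 + 70.03 = 176.03→176, 20 + 110.45 = 130.45→130, 53 + 94.94 = 147.94→148) → #b08294
48%: (106 + 71.52 = 177.52→178, 20 + 112.8 = 132.8→133, 53 + 96.96 = 149.96→150) → #b28596
68%: (106 + 101.32 = 207.32→207, 20 + 159.8 = 179.8→180, 53 + 137.36 = 190.36→190) → #cfb4be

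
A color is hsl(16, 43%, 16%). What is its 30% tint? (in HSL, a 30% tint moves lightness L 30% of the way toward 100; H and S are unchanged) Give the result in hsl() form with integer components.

hsl(16, 43%, 41%)

L moves 30% from 16 toward 100: 16 + 25.2 = 41.2 → 41.
H and S are unchanged.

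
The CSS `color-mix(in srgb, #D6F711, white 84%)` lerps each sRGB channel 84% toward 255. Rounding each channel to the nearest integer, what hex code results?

#F8FED9

#D6F711 is rgb(214, 247, 17).
An 84% tint moves each channel 84% toward 255:
  R: 214 + 0.84×(255−214) = 214 + 34.44 = 248.44 → 248
  G: 247 + 0.84×(255−247) = 247 + 6.72 = 253.72 → 254
  B: 17 + 0.84×(255−17) = 17 + 199.92 = 216.92 → 217
rgb(248, 254, 217) = #F8FED9.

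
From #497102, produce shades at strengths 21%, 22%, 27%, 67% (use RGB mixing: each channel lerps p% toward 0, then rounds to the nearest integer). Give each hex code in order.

#3A5902, #395802, #355201, #182501

#497102 is rgb(73, 113, 2).
21%: (73 − 15.33 = 57.67→58, 113 − 23.73 = 89.27→89, 2→2) → #3A5902
22%: (73 − 16.06 = 56.94→57, 113 − 24.86 = 88.14→88, 2→2) → #395802
27%: (73 − 19.71 = 53.29→53, 113 − 30.51 = 82.49→82, 2 − 0.54 = 1.46→1) → #355201
67%: (73 − 48.91 = 24.09→24, 113 − 75.71 = 37.29→37, 2 − 1.34 = 0.66→1) → #182501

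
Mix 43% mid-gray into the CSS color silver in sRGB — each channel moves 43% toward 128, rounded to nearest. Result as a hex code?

#A4A4A4

CSS silver is rgb(192, 192, 192).
A 43% tone moves each channel 43% toward 128:
  R: 192 − 27.52 = 164.48 → 164
  G: 192 + 0.43×(128−192) = 192 − 27.52 = 164.48 → 164
  B: 192 + 0.43×(128−192) = 192 − 27.52 = 164.48 → 164
rgb(164, 164, 164) = #A4A4A4.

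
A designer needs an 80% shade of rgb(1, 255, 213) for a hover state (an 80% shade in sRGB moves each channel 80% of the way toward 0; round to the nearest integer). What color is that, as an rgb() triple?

rgb(0, 51, 43)

An 80% shade moves each channel 80% toward 0:
  R: 1 − 0.8 = 0.2 → 0
  G: 255 + 0.8×(0−255) = 255 − 204 = 51 → 51
  B: 213 + 0.8×(0−213) = 213 − 170.4 = 42.6 → 43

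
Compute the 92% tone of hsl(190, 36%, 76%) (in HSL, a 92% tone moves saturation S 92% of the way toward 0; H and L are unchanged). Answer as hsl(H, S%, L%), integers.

S moves 92% from 36 toward 0: 36 − 33.12 = 2.88 → 3.
H and L are unchanged.

hsl(190, 3%, 76%)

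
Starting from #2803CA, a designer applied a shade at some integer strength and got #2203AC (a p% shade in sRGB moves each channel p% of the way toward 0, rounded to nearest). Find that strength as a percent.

#2803CA is rgb(40, 3, 202); #2203AC is rgb(34, 3, 172).
On the B channel (widest range): 172 ≈ 202 + (p/100)(0 − 202), so p ≈ 100×(172 − 202)/(0 − 202) = -3000/-202 = 14.85.
p = 15 reproduces all three channels after rounding.

15%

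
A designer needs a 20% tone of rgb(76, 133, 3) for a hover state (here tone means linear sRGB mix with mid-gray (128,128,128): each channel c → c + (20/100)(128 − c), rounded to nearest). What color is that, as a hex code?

Lerp each channel 20% toward 128:
  R: 76 + 0.2×(128−76) = 76 + 10.4 = 86.4 → 86
  G: 133 + 0.2×(128−133) = 133 − 1 = 132 → 132
  B: 3 + 0.2×(128−3) = 3 + 25 = 28 → 28
rgb(86, 132, 28) = #56841c.

#56841c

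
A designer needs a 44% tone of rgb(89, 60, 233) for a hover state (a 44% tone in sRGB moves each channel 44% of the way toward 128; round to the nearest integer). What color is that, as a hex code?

Lerp each channel 44% toward 128:
  R: 89 + 0.44×(128−89) = 89 + 17.16 = 106.16 → 106
  G: 60 + 29.92 = 89.92 → 90
  B: 233 − 46.2 = 186.8 → 187
rgb(106, 90, 187) = #6a5abb.

#6a5abb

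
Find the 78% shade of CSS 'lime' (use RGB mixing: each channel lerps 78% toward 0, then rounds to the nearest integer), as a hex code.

#003800

CSS lime is rgb(0, 255, 0).
Per channel, c → c + 0.78(0 − c):
  R: 0 + 0.78×(0−0) = 0 + 0 = 0 → 0
  G: 255 − 198.9 = 56.1 → 56
  B: 0 + 0.78×(0−0) = 0 + 0 = 0 → 0
rgb(0, 56, 0) = #003800.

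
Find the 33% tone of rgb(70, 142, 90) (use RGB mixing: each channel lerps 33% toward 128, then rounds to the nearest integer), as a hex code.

Lerp each channel 33% toward 128:
  R: 70 + 0.33×(128−70) = 70 + 19.14 = 89.14 → 89
  G: 142 + 0.33×(128−142) = 142 − 4.62 = 137.38 → 137
  B: 90 + 12.54 = 102.54 → 103
rgb(89, 137, 103) = #598967.

#598967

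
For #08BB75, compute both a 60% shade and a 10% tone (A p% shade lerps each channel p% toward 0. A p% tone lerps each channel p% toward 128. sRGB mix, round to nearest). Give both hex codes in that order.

#034B2F, #14B576

#08BB75 is rgb(8, 187, 117).
60% shade:
  R: 8 − 4.8 = 3.2 → 3
  G: 187 − 112.2 = 74.8 → 75
  B: 117 − 70.2 = 46.8 → 47
  → #034B2F
10% tone:
  R: 8 + 12 = 20 → 20
  G: 187 − 5.9 = 181.1 → 181
  B: 117 + 1.1 = 118.1 → 118
  → #14B576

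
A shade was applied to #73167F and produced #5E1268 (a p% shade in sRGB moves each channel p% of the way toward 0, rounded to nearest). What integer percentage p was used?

18%

#73167F is rgb(115, 22, 127); #5E1268 is rgb(94, 18, 104).
On the B channel (widest range): 104 ≈ 127 + (p/100)(0 − 127), so p ≈ 100×(104 − 127)/(0 − 127) = -2300/-127 = 18.11.
p = 18 reproduces all three channels after rounding.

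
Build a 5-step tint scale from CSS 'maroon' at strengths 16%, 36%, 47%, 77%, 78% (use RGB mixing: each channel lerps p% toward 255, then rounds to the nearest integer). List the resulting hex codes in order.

CSS maroon is rgb(128, 0, 0).
16%: (128 + 20.32 = 148.32→148, 0 + 40.8 = 40.8→41, 0 + 40.8 = 40.8→41) → #942929
36%: (128 + 45.72 = 173.72→174, 0 + 91.8 = 91.8→92, 0 + 91.8 = 91.8→92) → #AE5C5C
47%: (128 + 59.69 = 187.69→188, 0 + 119.85 = 119.85→120, 0 + 119.85 = 119.85→120) → #BC7878
77%: (128 + 97.79 = 225.79→226, 0 + 196.35 = 196.35→196, 0 + 196.35 = 196.35→196) → #E2C4C4
78%: (128 + 99.06 = 227.06→227, 0 + 198.9 = 198.9→199, 0 + 198.9 = 198.9→199) → #E3C7C7

#942929, #AE5C5C, #BC7878, #E2C4C4, #E3C7C7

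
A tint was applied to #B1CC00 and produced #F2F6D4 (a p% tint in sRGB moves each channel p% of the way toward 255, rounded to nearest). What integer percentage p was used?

#B1CC00 is rgb(177, 204, 0); #F2F6D4 is rgb(242, 246, 212).
On the B channel (widest range): 212 ≈ 0 + (p/100)(255 − 0), so p ≈ 100×(212 − 0)/(255 − 0) = 21200/255 = 83.14.
p = 83 reproduces all three channels after rounding.

83%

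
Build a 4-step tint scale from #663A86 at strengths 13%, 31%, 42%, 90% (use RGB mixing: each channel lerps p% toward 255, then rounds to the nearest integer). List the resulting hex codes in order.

#663A86 is rgb(102, 58, 134).
13%: (102 + 19.89 = 121.89→122, 58 + 25.61 = 83.61→84, 134 + 15.73 = 149.73→150) → #7A5496
31%: (102 + 47.43 = 149.43→149, 58 + 61.07 = 119.07→119, 134 + 37.51 = 171.51→172) → #9577AC
42%: (102 + 64.26 = 166.26→166, 58 + 82.74 = 140.74→141, 134 + 50.82 = 184.82→185) → #A68DB9
90%: (102 + 137.7 = 239.7→240, 58 + 177.3 = 235.3→235, 134 + 108.9 = 242.9→243) → #F0EBF3

#7A5496, #9577AC, #A68DB9, #F0EBF3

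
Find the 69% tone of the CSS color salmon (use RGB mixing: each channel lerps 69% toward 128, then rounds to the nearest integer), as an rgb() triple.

rgb(166, 128, 124)

CSS salmon is rgb(250, 128, 114).
A 69% tone moves each channel 69% toward 128:
  R: 250 + 0.69×(128−250) = 250 − 84.18 = 165.82 → 166
  G: 128 + 0 = 128 → 128
  B: 114 + 9.66 = 123.66 → 124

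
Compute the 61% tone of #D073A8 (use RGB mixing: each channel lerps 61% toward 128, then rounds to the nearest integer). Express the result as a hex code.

#D073A8 is rgb(208, 115, 168).
A 61% tone moves each channel 61% toward 128:
  R: 208 + 0.61×(128−208) = 208 − 48.8 = 159.2 → 159
  G: 115 + 7.93 = 122.93 → 123
  B: 168 + 0.61×(128−168) = 168 − 24.4 = 143.6 → 144
rgb(159, 123, 144) = #9F7B90.

#9F7B90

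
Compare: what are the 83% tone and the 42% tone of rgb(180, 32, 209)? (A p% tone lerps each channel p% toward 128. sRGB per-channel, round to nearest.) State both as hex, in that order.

#89708e, #9e48af

83% tone:
  R: 180 − 43.16 = 136.84 → 137
  G: 32 + 79.68 = 111.68 → 112
  B: 209 + 0.83×(128−209) = 209 − 67.23 = 141.77 → 142
  → #89708e
42% tone:
  R: 180 − 21.84 = 158.16 → 158
  G: 32 + 40.32 = 72.32 → 72
  B: 209 − 34.02 = 174.98 → 175
  → #9e48af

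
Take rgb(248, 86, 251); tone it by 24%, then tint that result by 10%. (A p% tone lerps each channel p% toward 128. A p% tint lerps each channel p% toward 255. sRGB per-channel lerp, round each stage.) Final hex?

#df70e0

Lerp each channel 24% toward 128:
  R: 248 + 0.24×(128−248) = 248 − 28.8 = 219.2 → 219
  G: 86 + 10.08 = 96.08 → 96
  B: 251 + 0.24×(128−251) = 251 − 29.52 = 221.48 → 221
After the tone: rgb(219, 96, 221) = #db60dd.
A 10% tint moves each channel 10% toward 255:
  R: 219 + 0.1×(255−219) = 219 + 3.6 = 222.6 → 223
  G: 96 + 0.1×(255−96) = 96 + 15.9 = 111.9 → 112
  B: 221 + 0.1×(255−221) = 221 + 3.4 = 224.4 → 224
rgb(223, 112, 224) = #df70e0.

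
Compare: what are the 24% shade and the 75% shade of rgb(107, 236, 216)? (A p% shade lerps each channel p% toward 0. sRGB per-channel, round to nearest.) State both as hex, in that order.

#51b3a4, #1b3b36

24% shade:
  R: 107 − 25.68 = 81.32 → 81
  G: 236 + 0.24×(0−236) = 236 − 56.64 = 179.36 → 179
  B: 216 − 51.84 = 164.16 → 164
  → #51b3a4
75% shade:
  R: 107 + 0.75×(0−107) = 107 − 80.25 = 26.75 → 27
  G: 236 + 0.75×(0−236) = 236 − 177 = 59 → 59
  B: 216 − 162 = 54 → 54
  → #1b3b36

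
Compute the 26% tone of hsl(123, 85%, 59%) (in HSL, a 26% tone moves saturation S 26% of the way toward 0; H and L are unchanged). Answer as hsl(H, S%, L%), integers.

S moves 26% from 85 toward 0: 85 − 22.1 = 62.9 → 63.
H and L are unchanged.

hsl(123, 63%, 59%)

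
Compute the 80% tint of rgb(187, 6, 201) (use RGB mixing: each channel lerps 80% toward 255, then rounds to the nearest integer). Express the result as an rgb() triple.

Per channel, c → c + 0.8(255 − c):
  R: 187 + 0.8×(255−187) = 187 + 54.4 = 241.4 → 241
  G: 6 + 0.8×(255−6) = 6 + 199.2 = 205.2 → 205
  B: 201 + 43.2 = 244.2 → 244

rgb(241, 205, 244)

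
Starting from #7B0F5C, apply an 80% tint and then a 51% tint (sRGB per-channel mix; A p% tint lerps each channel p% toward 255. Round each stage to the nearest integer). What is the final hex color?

#7B0F5C is rgb(123, 15, 92).
Lerp each channel 80% toward 255:
  R: 123 + 0.8×(255−123) = 123 + 105.6 = 228.6 → 229
  G: 15 + 0.8×(255−15) = 15 + 192 = 207 → 207
  B: 92 + 130.4 = 222.4 → 222
After the tint: rgb(229, 207, 222) = #E5CFDE.
A 51% tint moves each channel 51% toward 255:
  R: 229 + 13.26 = 242.26 → 242
  G: 207 + 24.48 = 231.48 → 231
  B: 222 + 0.51×(255−222) = 222 + 16.83 = 238.83 → 239
rgb(242, 231, 239) = #F2E7EF.

#F2E7EF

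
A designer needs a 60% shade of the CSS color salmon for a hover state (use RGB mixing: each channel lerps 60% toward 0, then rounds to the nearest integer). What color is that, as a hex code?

CSS salmon is rgb(250, 128, 114).
Per channel, c → c + 0.6(0 − c):
  R: 250 + 0.6×(0−250) = 250 − 150 = 100 → 100
  G: 128 + 0.6×(0−128) = 128 − 76.8 = 51.2 → 51
  B: 114 − 68.4 = 45.6 → 46
rgb(100, 51, 46) = #64332e.

#64332e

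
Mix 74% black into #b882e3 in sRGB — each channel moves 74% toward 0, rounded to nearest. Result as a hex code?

#30223b

#b882e3 is rgb(184, 130, 227).
Per channel, c → c + 0.74(0 − c):
  R: 184 − 136.16 = 47.84 → 48
  G: 130 − 96.2 = 33.8 → 34
  B: 227 − 167.98 = 59.02 → 59
rgb(48, 34, 59) = #30223b.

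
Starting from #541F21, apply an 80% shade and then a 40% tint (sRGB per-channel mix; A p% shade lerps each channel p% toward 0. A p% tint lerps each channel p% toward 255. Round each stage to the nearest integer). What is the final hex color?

#541F21 is rgb(84, 31, 33).
Lerp each channel 80% toward 0:
  R: 84 − 67.2 = 16.8 → 17
  G: 31 − 24.8 = 6.2 → 6
  B: 33 + 0.8×(0−33) = 33 − 26.4 = 6.6 → 7
After the shade: rgb(17, 6, 7) = #110607.
Per channel, c → c + 0.4(255 − c):
  R: 17 + 0.4×(255−17) = 17 + 95.2 = 112.2 → 112
  G: 6 + 0.4×(255−6) = 6 + 99.6 = 105.6 → 106
  B: 7 + 99.2 = 106.2 → 106
rgb(112, 106, 106) = #706A6A.

#706A6A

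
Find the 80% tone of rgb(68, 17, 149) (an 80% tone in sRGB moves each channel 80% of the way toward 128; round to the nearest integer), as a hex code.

#746a84

An 80% tone moves each channel 80% toward 128:
  R: 68 + 48 = 116 → 116
  G: 17 + 88.8 = 105.8 → 106
  B: 149 − 16.8 = 132.2 → 132
rgb(116, 106, 132) = #746a84.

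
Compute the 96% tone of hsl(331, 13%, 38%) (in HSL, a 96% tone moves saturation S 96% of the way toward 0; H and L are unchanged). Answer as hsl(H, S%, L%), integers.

hsl(331, 1%, 38%)

S moves 96% from 13 toward 0: 13 − 12.48 = 0.52 → 1.
H and L are unchanged.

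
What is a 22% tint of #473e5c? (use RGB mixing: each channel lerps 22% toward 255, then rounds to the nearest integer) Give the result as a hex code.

#6f6880

#473e5c is rgb(71, 62, 92).
Per channel, c → c + 0.22(255 − c):
  R: 71 + 40.48 = 111.48 → 111
  G: 62 + 42.46 = 104.46 → 104
  B: 92 + 0.22×(255−92) = 92 + 35.86 = 127.86 → 128
rgb(111, 104, 128) = #6f6880.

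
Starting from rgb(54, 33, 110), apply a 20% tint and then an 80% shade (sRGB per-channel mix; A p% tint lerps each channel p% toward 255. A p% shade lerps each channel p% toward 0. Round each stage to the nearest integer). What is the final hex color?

#130f1c

A 20% tint moves each channel 20% toward 255:
  R: 54 + 40.2 = 94.2 → 94
  G: 33 + 44.4 = 77.4 → 77
  B: 110 + 0.2×(255−110) = 110 + 29 = 139 → 139
After the tint: rgb(94, 77, 139) = #5e4d8b.
Per channel, c → c + 0.8(0 − c):
  R: 94 − 75.2 = 18.8 → 19
  G: 77 − 61.6 = 15.4 → 15
  B: 139 + 0.8×(0−139) = 139 − 111.2 = 27.8 → 28
rgb(19, 15, 28) = #130f1c.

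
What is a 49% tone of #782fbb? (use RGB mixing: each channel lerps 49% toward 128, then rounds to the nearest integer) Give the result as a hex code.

#7c579e

#782fbb is rgb(120, 47, 187).
A 49% tone moves each channel 49% toward 128:
  R: 120 + 0.49×(128−120) = 120 + 3.92 = 123.92 → 124
  G: 47 + 39.69 = 86.69 → 87
  B: 187 − 28.91 = 158.09 → 158
rgb(124, 87, 158) = #7c579e.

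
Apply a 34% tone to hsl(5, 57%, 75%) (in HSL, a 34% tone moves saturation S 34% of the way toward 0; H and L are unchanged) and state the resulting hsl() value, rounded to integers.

hsl(5, 38%, 75%)

S moves 34% from 57 toward 0: 57 − 19.38 = 37.62 → 38.
H and L are unchanged.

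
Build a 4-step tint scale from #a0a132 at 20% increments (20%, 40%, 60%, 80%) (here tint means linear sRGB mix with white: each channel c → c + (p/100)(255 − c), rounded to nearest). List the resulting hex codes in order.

#b3b45b, #c6c784, #d9d9ad, #ececd6

#a0a132 is rgb(160, 161, 50).
20%: (160 + 19 = 179→179, 161 + 18.8 = 179.8→180, 50 + 41 = 91→91) → #b3b45b
40%: (160 + 38 = 198→198, 161 + 37.6 = 198.6→199, 50 + 82 = 132→132) → #c6c784
60%: (160 + 57 = 217→217, 161 + 56.4 = 217.4→217, 50 + 123 = 173→173) → #d9d9ad
80%: (160 + 76 = 236→236, 161 + 75.2 = 236.2→236, 50 + 164 = 214→214) → #ececd6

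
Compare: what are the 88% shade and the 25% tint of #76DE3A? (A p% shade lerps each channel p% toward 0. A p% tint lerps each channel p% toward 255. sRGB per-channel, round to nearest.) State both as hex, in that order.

#76DE3A is rgb(118, 222, 58).
88% shade:
  R: 118 + 0.88×(0−118) = 118 − 103.84 = 14.16 → 14
  G: 222 + 0.88×(0−222) = 222 − 195.36 = 26.64 → 27
  B: 58 + 0.88×(0−58) = 58 − 51.04 = 6.96 → 7
  → #0E1B07
25% tint:
  R: 118 + 0.25×(255−118) = 118 + 34.25 = 152.25 → 152
  G: 222 + 0.25×(255−222) = 222 + 8.25 = 230.25 → 230
  B: 58 + 0.25×(255−58) = 58 + 49.25 = 107.25 → 107
  → #98E66B

#0E1B07, #98E66B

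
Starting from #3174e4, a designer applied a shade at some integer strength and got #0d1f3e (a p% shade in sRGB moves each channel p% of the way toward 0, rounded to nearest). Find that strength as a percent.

#3174e4 is rgb(49, 116, 228); #0d1f3e is rgb(13, 31, 62).
On the B channel (widest range): 62 ≈ 228 + (p/100)(0 − 228), so p ≈ 100×(62 − 228)/(0 − 228) = -16600/-228 = 72.81.
p = 73 reproduces all three channels after rounding.

73%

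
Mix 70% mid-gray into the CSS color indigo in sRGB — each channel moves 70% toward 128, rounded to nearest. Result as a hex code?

#705A81

CSS indigo is rgb(75, 0, 130).
Per channel, c → c + 0.7(128 − c):
  R: 75 + 37.1 = 112.1 → 112
  G: 0 + 0.7×(128−0) = 0 + 89.6 = 89.6 → 90
  B: 130 + 0.7×(128−130) = 130 − 1.4 = 128.6 → 129
rgb(112, 90, 129) = #705A81.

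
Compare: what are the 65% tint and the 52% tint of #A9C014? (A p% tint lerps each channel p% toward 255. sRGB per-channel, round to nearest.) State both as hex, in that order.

#A9C014 is rgb(169, 192, 20).
65% tint:
  R: 169 + 55.9 = 224.9 → 225
  G: 192 + 40.95 = 232.95 → 233
  B: 20 + 0.65×(255−20) = 20 + 152.75 = 172.75 → 173
  → #E1E9AD
52% tint:
  R: 169 + 0.52×(255−169) = 169 + 44.72 = 213.72 → 214
  G: 192 + 0.52×(255−192) = 192 + 32.76 = 224.76 → 225
  B: 20 + 122.2 = 142.2 → 142
  → #D6E18E

#E1E9AD, #D6E18E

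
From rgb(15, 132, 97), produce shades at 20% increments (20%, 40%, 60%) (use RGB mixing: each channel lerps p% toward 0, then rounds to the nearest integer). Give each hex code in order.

#0C6A4E, #094F3A, #063527

20%: (15 − 3 = 12→12, 132 − 26.4 = 105.6→106, 97 − 19.4 = 77.6→78) → #0C6A4E
40%: (15 − 6 = 9→9, 132 − 52.8 = 79.2→79, 97 − 38.8 = 58.2→58) → #094F3A
60%: (15 − 9 = 6→6, 132 − 79.2 = 52.8→53, 97 − 58.2 = 38.8→39) → #063527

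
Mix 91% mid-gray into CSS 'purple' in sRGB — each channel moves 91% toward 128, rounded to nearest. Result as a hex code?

#807480

CSS purple is rgb(128, 0, 128).
Per channel, c → c + 0.91(128 − c):
  R: 128 + 0.91×(128−128) = 128 + 0 = 128 → 128
  G: 0 + 116.48 = 116.48 → 116
  B: 128 + 0 = 128 → 128
rgb(128, 116, 128) = #807480.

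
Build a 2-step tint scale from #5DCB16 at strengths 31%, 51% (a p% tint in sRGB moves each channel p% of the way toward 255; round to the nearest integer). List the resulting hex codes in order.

#5DCB16 is rgb(93, 203, 22).
31%: (93 + 50.22 = 143.22→143, 203 + 16.12 = 219.12→219, 22 + 72.23 = 94.23→94) → #8FDB5E
51%: (93 + 82.62 = 175.62→176, 203 + 26.52 = 229.52→230, 22 + 118.83 = 140.83→141) → #B0E68D

#8FDB5E, #B0E68D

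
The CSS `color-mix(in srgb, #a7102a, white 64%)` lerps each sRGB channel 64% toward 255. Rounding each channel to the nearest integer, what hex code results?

#a7102a is rgb(167, 16, 42).
A 64% tint moves each channel 64% toward 255:
  R: 167 + 0.64×(255−167) = 167 + 56.32 = 223.32 → 223
  G: 16 + 152.96 = 168.96 → 169
  B: 42 + 0.64×(255−42) = 42 + 136.32 = 178.32 → 178
rgb(223, 169, 178) = #dfa9b2.

#dfa9b2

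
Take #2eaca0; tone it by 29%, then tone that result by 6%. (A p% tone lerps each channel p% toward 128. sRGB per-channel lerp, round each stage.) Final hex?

#499d96

#2eaca0 is rgb(46, 172, 160).
Per channel, c → c + 0.29(128 − c):
  R: 46 + 0.29×(128−46) = 46 + 23.78 = 69.78 → 70
  G: 172 + 0.29×(128−172) = 172 − 12.76 = 159.24 → 159
  B: 160 + 0.29×(128−160) = 160 − 9.28 = 150.72 → 151
After the tone: rgb(70, 159, 151) = #469f97.
Per channel, c → c + 0.06(128 − c):
  R: 70 + 3.48 = 73.48 → 73
  G: 159 − 1.86 = 157.14 → 157
  B: 151 − 1.38 = 149.62 → 150
rgb(73, 157, 150) = #499d96.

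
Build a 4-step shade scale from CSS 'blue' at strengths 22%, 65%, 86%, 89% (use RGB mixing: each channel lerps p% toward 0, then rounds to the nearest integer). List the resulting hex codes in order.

#0000c7, #000059, #000024, #00001c

CSS blue is rgb(0, 0, 255).
22%: (0→0, 0→0, 255 − 56.1 = 198.9→199) → #0000c7
65%: (0→0, 0→0, 255 − 165.75 = 89.25→89) → #000059
86%: (0→0, 0→0, 255 − 219.3 = 35.7→36) → #000024
89%: (0→0, 0→0, 255 − 226.95 = 28.05→28) → #00001c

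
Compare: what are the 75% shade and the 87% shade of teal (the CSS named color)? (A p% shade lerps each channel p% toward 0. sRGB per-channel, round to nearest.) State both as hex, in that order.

#002020, #001111

CSS teal is rgb(0, 128, 128).
75% shade:
  R: 0 + 0.75×(0−0) = 0 + 0 = 0 → 0
  G: 128 − 96 = 32 → 32
  B: 128 + 0.75×(0−128) = 128 − 96 = 32 → 32
  → #002020
87% shade:
  R: 0 + 0.87×(0−0) = 0 + 0 = 0 → 0
  G: 128 − 111.36 = 16.64 → 17
  B: 128 − 111.36 = 16.64 → 17
  → #001111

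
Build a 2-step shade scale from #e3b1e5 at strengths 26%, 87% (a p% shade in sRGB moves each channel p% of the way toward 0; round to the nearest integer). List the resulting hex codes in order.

#e3b1e5 is rgb(227, 177, 229).
26%: (227 − 59.02 = 167.98→168, 177 − 46.02 = 130.98→131, 229 − 59.54 = 169.46→169) → #a883a9
87%: (227 − 197.49 = 29.51→30, 177 − 153.99 = 23.01→23, 229 − 199.23 = 29.77→30) → #1e171e

#a883a9, #1e171e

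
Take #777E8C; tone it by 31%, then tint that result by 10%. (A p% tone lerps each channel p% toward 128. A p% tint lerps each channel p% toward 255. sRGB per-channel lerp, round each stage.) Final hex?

#878C94

#777E8C is rgb(119, 126, 140).
A 31% tone moves each channel 31% toward 128:
  R: 119 + 2.79 = 121.79 → 122
  G: 126 + 0.31×(128−126) = 126 + 0.62 = 126.62 → 127
  B: 140 − 3.72 = 136.28 → 136
After the tone: rgb(122, 127, 136) = #7A7F88.
Lerp each channel 10% toward 255:
  R: 122 + 0.1×(255−122) = 122 + 13.3 = 135.3 → 135
  G: 127 + 0.1×(255−127) = 127 + 12.8 = 139.8 → 140
  B: 136 + 11.9 = 147.9 → 148
rgb(135, 140, 148) = #878C94.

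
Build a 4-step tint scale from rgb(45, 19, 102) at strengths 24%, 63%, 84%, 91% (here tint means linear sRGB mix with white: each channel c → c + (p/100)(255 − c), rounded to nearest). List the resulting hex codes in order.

24%: (45 + 50.4 = 95.4→95, 19 + 56.64 = 75.64→76, 102 + 36.72 = 138.72→139) → #5f4c8b
63%: (45 + 132.3 = 177.3→177, 19 + 148.68 = 167.68→168, 102 + 96.39 = 198.39→198) → #b1a8c6
84%: (45 + 176.4 = 221.4→221, 19 + 198.24 = 217.24→217, 102 + 128.52 = 230.52→231) → #ddd9e7
91%: (45 + 191.1 = 236.1→236, 19 + 214.76 = 233.76→234, 102 + 139.23 = 241.23→241) → #eceaf1

#5f4c8b, #b1a8c6, #ddd9e7, #eceaf1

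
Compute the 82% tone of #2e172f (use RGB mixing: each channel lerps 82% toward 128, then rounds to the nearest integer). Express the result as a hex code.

#716d71

#2e172f is rgb(46, 23, 47).
Lerp each channel 82% toward 128:
  R: 46 + 0.82×(128−46) = 46 + 67.24 = 113.24 → 113
  G: 23 + 86.1 = 109.1 → 109
  B: 47 + 66.42 = 113.42 → 113
rgb(113, 109, 113) = #716d71.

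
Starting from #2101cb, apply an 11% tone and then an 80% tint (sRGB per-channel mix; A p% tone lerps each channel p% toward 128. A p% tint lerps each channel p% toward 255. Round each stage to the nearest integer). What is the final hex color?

#d5cff3

#2101cb is rgb(33, 1, 203).
Per channel, c → c + 0.11(128 − c):
  R: 33 + 0.11×(128−33) = 33 + 10.45 = 43.45 → 43
  G: 1 + 13.97 = 14.97 → 15
  B: 203 − 8.25 = 194.75 → 195
After the tone: rgb(43, 15, 195) = #2b0fc3.
Per channel, c → c + 0.8(255 − c):
  R: 43 + 169.6 = 212.6 → 213
  G: 15 + 0.8×(255−15) = 15 + 192 = 207 → 207
  B: 195 + 0.8×(255−195) = 195 + 48 = 243 → 243
rgb(213, 207, 243) = #d5cff3.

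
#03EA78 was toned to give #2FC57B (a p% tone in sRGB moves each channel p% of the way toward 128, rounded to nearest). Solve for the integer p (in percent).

35%

#03EA78 is rgb(3, 234, 120); #2FC57B is rgb(47, 197, 123).
On the R channel (widest range): 47 ≈ 3 + (p/100)(128 − 3), so p ≈ 100×(47 − 3)/(128 − 3) = 4400/125 = 35.20.
p = 35 reproduces all three channels after rounding.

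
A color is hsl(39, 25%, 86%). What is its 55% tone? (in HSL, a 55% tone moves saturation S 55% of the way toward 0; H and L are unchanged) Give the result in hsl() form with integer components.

S moves 55% from 25 toward 0: 25 − 13.75 = 11.25 → 11.
H and L are unchanged.

hsl(39, 11%, 86%)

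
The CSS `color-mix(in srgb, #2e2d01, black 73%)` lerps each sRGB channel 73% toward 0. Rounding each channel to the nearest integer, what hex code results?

#2e2d01 is rgb(46, 45, 1).
Lerp each channel 73% toward 0:
  R: 46 + 0.73×(0−46) = 46 − 33.58 = 12.42 → 12
  G: 45 + 0.73×(0−45) = 45 − 32.85 = 12.15 → 12
  B: 1 + 0.73×(0−1) = 1 − 0.73 = 0.27 → 0
rgb(12, 12, 0) = #0c0c00.

#0c0c00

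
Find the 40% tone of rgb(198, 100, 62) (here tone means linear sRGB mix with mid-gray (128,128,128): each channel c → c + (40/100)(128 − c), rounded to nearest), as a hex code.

A 40% tone moves each channel 40% toward 128:
  R: 198 + 0.4×(128−198) = 198 − 28 = 170 → 170
  G: 100 + 0.4×(128−100) = 100 + 11.2 = 111.2 → 111
  B: 62 + 0.4×(128−62) = 62 + 26.4 = 88.4 → 88
rgb(170, 111, 88) = #AA6F58.

#AA6F58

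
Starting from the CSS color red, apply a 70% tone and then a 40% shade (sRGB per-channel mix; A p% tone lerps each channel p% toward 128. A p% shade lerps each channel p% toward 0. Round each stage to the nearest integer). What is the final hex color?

CSS red is rgb(255, 0, 0).
Lerp each channel 70% toward 128:
  R: 255 − 88.9 = 166.1 → 166
  G: 0 + 0.7×(128−0) = 0 + 89.6 = 89.6 → 90
  B: 0 + 0.7×(128−0) = 0 + 89.6 = 89.6 → 90
After the tone: rgb(166, 90, 90) = #A65A5A.
Per channel, c → c + 0.4(0 − c):
  R: 166 + 0.4×(0−166) = 166 − 66.4 = 99.6 → 100
  G: 90 + 0.4×(0−90) = 90 − 36 = 54 → 54
  B: 90 − 36 = 54 → 54
rgb(100, 54, 54) = #643636.

#643636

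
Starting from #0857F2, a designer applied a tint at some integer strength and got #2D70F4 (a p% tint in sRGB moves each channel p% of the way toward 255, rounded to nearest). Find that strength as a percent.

15%

#0857F2 is rgb(8, 87, 242); #2D70F4 is rgb(45, 112, 244).
On the R channel (widest range): 45 ≈ 8 + (p/100)(255 − 8), so p ≈ 100×(45 − 8)/(255 − 8) = 3700/247 = 14.98.
p = 15 reproduces all three channels after rounding.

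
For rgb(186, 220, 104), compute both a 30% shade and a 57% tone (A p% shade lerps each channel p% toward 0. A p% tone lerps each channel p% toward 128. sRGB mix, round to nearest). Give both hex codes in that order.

#829a49, #99a876

30% shade:
  R: 186 + 0.3×(0−186) = 186 − 55.8 = 130.2 → 130
  G: 220 + 0.3×(0−220) = 220 − 66 = 154 → 154
  B: 104 + 0.3×(0−104) = 104 − 31.2 = 72.8 → 73
  → #829a49
57% tone:
  R: 186 − 33.06 = 152.94 → 153
  G: 220 + 0.57×(128−220) = 220 − 52.44 = 167.56 → 168
  B: 104 + 0.57×(128−104) = 104 + 13.68 = 117.68 → 118
  → #99a876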